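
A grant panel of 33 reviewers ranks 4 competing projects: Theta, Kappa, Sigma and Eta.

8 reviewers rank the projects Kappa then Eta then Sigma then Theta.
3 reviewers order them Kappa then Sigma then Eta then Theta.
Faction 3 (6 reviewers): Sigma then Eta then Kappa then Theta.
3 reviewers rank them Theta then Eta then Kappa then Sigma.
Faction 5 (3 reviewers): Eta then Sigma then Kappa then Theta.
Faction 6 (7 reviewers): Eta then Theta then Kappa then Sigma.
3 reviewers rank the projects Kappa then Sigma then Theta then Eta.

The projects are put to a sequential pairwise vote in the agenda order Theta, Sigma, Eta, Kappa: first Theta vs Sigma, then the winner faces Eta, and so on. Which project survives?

Round 1: Theta vs Sigma — 10–23, Sigma advances.
Round 2: Sigma vs Eta — 12–21, Eta advances.
Round 3: Eta vs Kappa — 19–14, Eta advances.
The agenda winner is Eta.

Eta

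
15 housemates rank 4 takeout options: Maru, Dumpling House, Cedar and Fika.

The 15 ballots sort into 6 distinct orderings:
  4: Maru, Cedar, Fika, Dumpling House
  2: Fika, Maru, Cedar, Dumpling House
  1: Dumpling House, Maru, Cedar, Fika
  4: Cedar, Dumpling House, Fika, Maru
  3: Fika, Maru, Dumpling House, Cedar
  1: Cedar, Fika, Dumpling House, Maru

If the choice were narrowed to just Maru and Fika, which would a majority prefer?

Fika

Ballots ranking Maru above Fika: 4 + 1 = 5.
Ballots ranking Fika above Maru: 15 − 5 = 10.
Fika wins the head-to-head 10–5.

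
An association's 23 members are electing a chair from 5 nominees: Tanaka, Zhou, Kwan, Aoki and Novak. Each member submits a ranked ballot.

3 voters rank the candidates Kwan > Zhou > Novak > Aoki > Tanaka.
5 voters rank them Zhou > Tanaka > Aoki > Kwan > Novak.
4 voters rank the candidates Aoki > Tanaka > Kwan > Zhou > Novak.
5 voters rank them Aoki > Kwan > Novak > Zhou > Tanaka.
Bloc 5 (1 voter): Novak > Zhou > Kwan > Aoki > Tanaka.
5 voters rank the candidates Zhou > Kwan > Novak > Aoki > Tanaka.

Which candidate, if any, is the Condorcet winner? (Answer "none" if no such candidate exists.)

none

Head-to-head results (23 voters):
Tanaka vs Zhou: 4 to 19, Zhou.
Tanaka vs Kwan: Kwan wins 14–9.
Tanaka vs Aoki: Aoki, 18–5.
Tanaka vs Novak: Tanaka is ranked higher on 5+4 = 9 ballots, Novak on 14. Novak wins 14–9.
Zhou vs Kwan: Zhou is ranked higher on 5+1+5 = 11 ballots, Kwan on 12. Kwan wins 12–11.
Zhou vs Aoki: Zhou preferred on 3+5+1+5 = 14 ballots; Zhou wins 14–9.
Zhou vs Novak: Zhou preferred on 3+5+4+5 = 17 ballots; Zhou wins 17–6.
Kwan vs Aoki: 3+1+5 = 9 for Kwan, 14 for Aoki — Aoki by 14–9.
Kwan vs Novak: 22 to 1, Kwan.
Aoki vs Novak: 5+4+5 = 14 for Aoki, 9 for Novak — Aoki by 14–9.
Each candidate drops at least one matchup (Tanaka loses to Zhou; Zhou loses to Kwan; Kwan loses to Aoki; Aoki loses to Zhou; Novak loses to Zhou); the cycle Zhou → Aoki → Kwan → Zhou rules out a Condorcet winner.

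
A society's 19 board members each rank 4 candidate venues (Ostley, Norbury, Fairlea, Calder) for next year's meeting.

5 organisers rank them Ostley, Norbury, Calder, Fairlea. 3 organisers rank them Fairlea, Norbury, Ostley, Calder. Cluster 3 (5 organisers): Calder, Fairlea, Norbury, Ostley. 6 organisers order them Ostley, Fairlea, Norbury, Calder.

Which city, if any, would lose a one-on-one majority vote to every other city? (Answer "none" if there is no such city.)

none

Head-to-head results (19 organisers):
Ostley vs Norbury: 5+6 = 11 for Ostley, 8 for Norbury — Ostley by 11–8.
Ostley vs Fairlea: Ostley wins 11–8.
Ostley vs Calder: Ostley wins 14–5.
Norbury–Fairlea: Fairlea 14–5.
Norbury vs Calder: Norbury, 14–5.
Fairlea vs Calder: Calder wins 10–9.
No city is winless: Ostley beats Norbury; Norbury beats Calder; Fairlea beats Norbury; Calder beats Fairlea. There is no Condorcet loser.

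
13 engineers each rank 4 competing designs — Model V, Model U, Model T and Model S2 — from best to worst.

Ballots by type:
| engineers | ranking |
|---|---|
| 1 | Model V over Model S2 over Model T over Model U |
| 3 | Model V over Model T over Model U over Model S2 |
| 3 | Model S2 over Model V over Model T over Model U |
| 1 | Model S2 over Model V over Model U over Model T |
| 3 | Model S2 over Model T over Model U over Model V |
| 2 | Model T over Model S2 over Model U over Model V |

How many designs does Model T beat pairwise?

1

Model T against each rival (13 engineers):
Model T–Model V: Model V 8–5.
Model T–Model U: Model T 12–1.
Model T vs Model S2: Model S2, 8–5.
Model T beats Model U; loses to Model V, Model S2 — 1 pairwise win.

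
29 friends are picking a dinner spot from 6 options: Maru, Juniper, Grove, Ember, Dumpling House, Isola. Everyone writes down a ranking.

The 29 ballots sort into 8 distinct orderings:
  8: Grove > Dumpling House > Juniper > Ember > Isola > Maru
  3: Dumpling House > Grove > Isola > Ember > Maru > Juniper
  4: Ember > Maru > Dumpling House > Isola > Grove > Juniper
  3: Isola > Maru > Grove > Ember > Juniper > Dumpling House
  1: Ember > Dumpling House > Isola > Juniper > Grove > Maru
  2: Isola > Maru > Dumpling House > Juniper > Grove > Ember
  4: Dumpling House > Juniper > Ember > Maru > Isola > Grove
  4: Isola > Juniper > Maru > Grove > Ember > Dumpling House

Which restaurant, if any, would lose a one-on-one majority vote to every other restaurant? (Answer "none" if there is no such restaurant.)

Pairwise majorities:
Maru vs Juniper: Maru preferred on 3+4+3+2 = 12 ballots; Juniper wins 17–12.
Maru vs Grove: Maru preferred on 4+3+2+4+4 = 17 ballots; Maru wins 17–12.
Maru–Ember: Ember 20–9.
Maru–Dumpling House: Dumpling House 16–13.
Maru vs Isola: 8 to 21, Isola.
Juniper vs Grove: Juniper is ranked higher on 1+2+4+4 = 11 ballots, Grove on 18. Grove wins 18–11.
Juniper vs Ember: Juniper is ranked higher on 8+2+4+4 = 18 ballots, Ember on 11. Juniper wins 18–11.
Juniper vs Dumpling House: 7 to 22, Dumpling House.
Juniper vs Isola: 8+4 = 12 for Juniper, 17 for Isola — Isola by 17–12.
Grove–Ember: Grove 20–9.
Grove vs Dumpling House: Grove, 15–14.
Grove vs Isola: Isola wins 18–11.
Ember vs Dumpling House: Ember is ranked higher on 4+3+1+4 = 12 ballots, Dumpling House on 17. Dumpling House wins 17–12.
Ember vs Isola: Ember wins 17–12.
Dumpling House vs Isola: Dumpling House preferred on 8+3+4+1+4 = 20 ballots; Dumpling House wins 20–9.
Each restaurant has at least one pairwise win (Maru beats Grove; Juniper beats Maru; Grove beats Juniper; Ember beats Maru; Dumpling House beats Maru; Isola beats Maru) — no Condorcet loser.

none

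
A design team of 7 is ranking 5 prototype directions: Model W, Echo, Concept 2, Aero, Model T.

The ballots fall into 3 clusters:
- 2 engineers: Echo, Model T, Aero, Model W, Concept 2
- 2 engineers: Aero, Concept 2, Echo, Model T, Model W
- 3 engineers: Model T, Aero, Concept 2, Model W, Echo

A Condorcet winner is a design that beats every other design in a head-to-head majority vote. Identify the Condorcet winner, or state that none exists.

none

Pairwise majorities:
Model W vs Echo: 3 to 4, Echo.
Model W vs Concept 2: 2 to 5, Concept 2.
Model W vs Aero: 0 to 7, Aero.
Model W vs Model T: Model W is ranked higher on 0 ballots, Model T on 7. Model T wins 7–0.
Echo vs Concept 2: 2 to 5, Concept 2.
Echo vs Aero: 2 for Echo, 5 for Aero — Aero by 5–2.
Echo vs Model T: Echo is ranked higher on 2+2 = 4 ballots, Model T on 3. Echo wins 4–3.
Concept 2 vs Aero: 0 to 7, Aero.
Concept 2 vs Model T: Concept 2 is ranked higher on 2 ballots, Model T on 5. Model T wins 5–2.
Aero vs Model T: 2 for Aero, 5 for Model T — Model T by 5–2.
No design is unbeaten: Model W loses to Echo; Echo loses to Concept 2; Concept 2 loses to Aero; Aero loses to Model T; Model T loses to Echo. In particular Echo > Model T > Concept 2 > Echo is a majority cycle — no Condorcet winner exists.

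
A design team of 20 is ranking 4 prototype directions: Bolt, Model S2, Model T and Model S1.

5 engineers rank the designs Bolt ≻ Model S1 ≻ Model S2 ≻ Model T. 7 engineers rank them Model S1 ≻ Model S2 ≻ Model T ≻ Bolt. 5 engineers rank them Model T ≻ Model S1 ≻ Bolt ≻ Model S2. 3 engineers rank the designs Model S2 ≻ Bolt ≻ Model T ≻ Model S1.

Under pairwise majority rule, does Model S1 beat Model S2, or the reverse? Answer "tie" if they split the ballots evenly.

Ballots ranking Model S1 above Model S2: 5 + 7 + 5 = 17.
Ballots ranking Model S2 above Model S1: 20 − 17 = 3.
Model S1 wins the head-to-head 17–3.

Model S1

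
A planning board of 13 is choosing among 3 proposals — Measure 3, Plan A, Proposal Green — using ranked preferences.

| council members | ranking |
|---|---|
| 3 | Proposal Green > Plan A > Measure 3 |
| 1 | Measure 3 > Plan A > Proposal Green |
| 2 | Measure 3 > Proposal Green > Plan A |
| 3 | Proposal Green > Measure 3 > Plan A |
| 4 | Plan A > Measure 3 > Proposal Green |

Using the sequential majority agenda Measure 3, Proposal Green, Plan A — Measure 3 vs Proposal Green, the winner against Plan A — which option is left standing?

Round 1: Measure 3 vs Proposal Green — 7–6, Measure 3 advances.
Round 2: Measure 3 vs Plan A — 6–7, Plan A advances.
Plan A survives the agenda.

Plan A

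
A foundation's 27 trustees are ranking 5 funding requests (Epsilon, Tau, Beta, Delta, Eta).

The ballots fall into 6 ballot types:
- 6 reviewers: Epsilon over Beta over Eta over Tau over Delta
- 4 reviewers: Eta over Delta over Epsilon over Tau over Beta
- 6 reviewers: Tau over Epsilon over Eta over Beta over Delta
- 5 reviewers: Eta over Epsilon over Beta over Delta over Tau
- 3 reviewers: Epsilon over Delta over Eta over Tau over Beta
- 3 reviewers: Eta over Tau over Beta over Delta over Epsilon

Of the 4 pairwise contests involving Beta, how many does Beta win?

Beta against each rival (27 reviewers):
Beta vs Epsilon: Epsilon wins 24–3.
Beta–Tau: Tau 16–11.
Beta vs Delta: Beta wins 20–7.
Beta vs Eta: Beta preferred on 6 ballots; Eta wins 21–6.
Beta beats Delta; loses to Epsilon, Tau, Eta — 1 pairwise win.

1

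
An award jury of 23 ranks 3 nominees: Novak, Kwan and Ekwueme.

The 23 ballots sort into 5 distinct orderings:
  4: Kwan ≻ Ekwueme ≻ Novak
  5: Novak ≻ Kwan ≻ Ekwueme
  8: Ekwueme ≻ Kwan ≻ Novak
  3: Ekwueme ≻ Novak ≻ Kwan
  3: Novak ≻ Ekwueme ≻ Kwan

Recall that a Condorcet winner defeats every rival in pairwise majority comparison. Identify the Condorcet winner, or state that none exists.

Pairwise majorities:
Novak vs Kwan: 11 to 12, Kwan.
Novak vs Ekwueme: 8 to 15, Ekwueme.
Kwan vs Ekwueme: 9 to 14, Ekwueme.
Ekwueme beats each of Novak, Kwan — Ekwueme is the Condorcet winner.

Ekwueme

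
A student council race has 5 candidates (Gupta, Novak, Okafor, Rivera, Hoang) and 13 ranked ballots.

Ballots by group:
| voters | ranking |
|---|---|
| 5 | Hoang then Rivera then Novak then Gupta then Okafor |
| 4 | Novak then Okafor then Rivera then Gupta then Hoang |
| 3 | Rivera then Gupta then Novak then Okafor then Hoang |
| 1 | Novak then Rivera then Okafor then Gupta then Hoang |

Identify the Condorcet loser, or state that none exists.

Pairwise majorities:
Gupta vs Novak: Gupta is ranked higher on 3 ballots, Novak on 10. Novak wins 10–3.
Gupta–Okafor: Gupta 8–5.
Gupta vs Rivera: Gupta is ranked higher on 0 ballots, Rivera on 13. Rivera wins 13–0.
Gupta vs Hoang: 8 to 5, Gupta.
Novak vs Okafor: 5+4+3+1 = 13 for Novak, 0 for Okafor — Novak by 13–0.
Novak–Rivera: Rivera 8–5.
Novak vs Hoang: Novak is ranked higher on 4+3+1 = 8 ballots, Hoang on 5. Novak wins 8–5.
Okafor vs Rivera: Okafor preferred on 4 ballots; Rivera wins 9–4.
Okafor vs Hoang: Okafor, 8–5.
Rivera vs Hoang: 8 to 5, Rivera.
Hoang is beaten in every head-to-head and is the Condorcet loser.

Hoang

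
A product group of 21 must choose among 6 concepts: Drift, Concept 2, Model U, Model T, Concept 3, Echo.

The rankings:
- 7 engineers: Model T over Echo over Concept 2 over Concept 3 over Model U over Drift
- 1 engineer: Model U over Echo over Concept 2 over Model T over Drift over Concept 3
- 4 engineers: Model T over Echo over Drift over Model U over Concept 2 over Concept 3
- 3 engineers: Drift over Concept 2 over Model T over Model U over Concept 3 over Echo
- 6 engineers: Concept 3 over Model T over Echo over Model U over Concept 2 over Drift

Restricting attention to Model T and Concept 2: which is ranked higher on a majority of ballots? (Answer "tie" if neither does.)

Ballots ranking Model T above Concept 2: 7 + 4 + 6 = 17.
Ballots ranking Concept 2 above Model T: 21 − 17 = 4.
Model T wins the head-to-head 17–4.

Model T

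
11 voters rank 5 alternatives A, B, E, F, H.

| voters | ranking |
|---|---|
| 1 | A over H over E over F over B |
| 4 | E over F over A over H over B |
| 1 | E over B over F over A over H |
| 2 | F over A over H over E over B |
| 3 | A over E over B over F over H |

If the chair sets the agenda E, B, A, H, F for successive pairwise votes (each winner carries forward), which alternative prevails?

F

Round 1: E vs B — 11–0, E advances.
Round 2: E vs A — 5–6, A advances.
Round 3: A vs H — 11–0, A advances.
Round 4: A vs F — 4–7, F advances.
F survives the agenda.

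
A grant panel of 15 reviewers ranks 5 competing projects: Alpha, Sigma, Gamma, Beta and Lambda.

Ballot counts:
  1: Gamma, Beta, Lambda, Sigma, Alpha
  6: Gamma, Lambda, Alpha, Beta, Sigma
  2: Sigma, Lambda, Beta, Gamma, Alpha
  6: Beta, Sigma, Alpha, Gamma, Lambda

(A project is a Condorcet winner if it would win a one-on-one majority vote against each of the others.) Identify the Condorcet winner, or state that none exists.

none

Check each pair by majority over 15 ballots:
Alpha vs Sigma: Sigma, 9–6.
Alpha vs Gamma: Gamma wins 9–6.
Alpha–Beta: Beta 9–6.
Alpha–Lambda: Lambda 9–6.
Sigma–Gamma: Sigma 8–7.
Sigma vs Beta: Beta wins 13–2.
Sigma vs Lambda: Sigma, 8–7.
Gamma–Beta: Beta 8–7.
Gamma–Lambda: Gamma 13–2.
Beta vs Lambda: Lambda wins 8–7.
No project is unbeaten: Alpha loses to Sigma; Sigma loses to Beta; Gamma loses to Sigma; Beta loses to Lambda; Lambda loses to Sigma. In particular Sigma → Lambda → Beta → Sigma is a majority cycle — no Condorcet winner exists.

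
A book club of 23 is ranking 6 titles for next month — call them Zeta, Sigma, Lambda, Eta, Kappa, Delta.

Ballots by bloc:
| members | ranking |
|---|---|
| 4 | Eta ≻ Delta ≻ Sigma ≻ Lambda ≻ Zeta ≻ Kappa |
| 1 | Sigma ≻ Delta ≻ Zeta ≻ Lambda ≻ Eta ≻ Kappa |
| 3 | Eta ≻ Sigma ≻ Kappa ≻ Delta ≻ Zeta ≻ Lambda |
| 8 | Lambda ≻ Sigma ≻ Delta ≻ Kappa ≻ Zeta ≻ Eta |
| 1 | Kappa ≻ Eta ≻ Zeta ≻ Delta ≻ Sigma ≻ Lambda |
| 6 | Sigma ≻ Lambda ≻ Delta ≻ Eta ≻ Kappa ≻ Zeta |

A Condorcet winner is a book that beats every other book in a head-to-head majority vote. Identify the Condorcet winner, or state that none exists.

Head-to-head results (23 members):
Zeta vs Sigma: Zeta is ranked higher on 1 ballot, Sigma on 22. Sigma wins 22–1.
Zeta vs Lambda: 5 to 18, Lambda.
Zeta vs Eta: Zeta is ranked higher on 1+8 = 9 ballots, Eta on 14. Eta wins 14–9.
Zeta vs Kappa: 4+1 = 5 for Zeta, 18 for Kappa — Kappa by 18–5.
Zeta vs Delta: Zeta is ranked higher on 1 ballot, Delta on 22. Delta wins 22–1.
Sigma vs Lambda: Sigma preferred on 4+1+3+1+6 = 15 ballots; Sigma wins 15–8.
Sigma vs Eta: 1+8+6 = 15 for Sigma, 8 for Eta — Sigma by 15–8.
Sigma vs Kappa: 4+1+3+8+6 = 22 for Sigma, 1 for Kappa — Sigma by 22–1.
Sigma vs Delta: Sigma preferred on 1+3+8+6 = 18 ballots; Sigma wins 18–5.
Lambda vs Eta: 1+8+6 = 15 for Lambda, 8 for Eta — Lambda by 15–8.
Lambda vs Kappa: 19 to 4, Lambda.
Lambda vs Delta: 14 to 9, Lambda.
Eta vs Kappa: 4+1+3+6 = 14 for Eta, 9 for Kappa — Eta by 14–9.
Eta vs Delta: Eta preferred on 4+3+1 = 8 ballots; Delta wins 15–8.
Kappa vs Delta: 3+1 = 4 for Kappa, 19 for Delta — Delta by 19–4.
Sigma wins every pairwise contest, so Sigma is the Condorcet winner.

Sigma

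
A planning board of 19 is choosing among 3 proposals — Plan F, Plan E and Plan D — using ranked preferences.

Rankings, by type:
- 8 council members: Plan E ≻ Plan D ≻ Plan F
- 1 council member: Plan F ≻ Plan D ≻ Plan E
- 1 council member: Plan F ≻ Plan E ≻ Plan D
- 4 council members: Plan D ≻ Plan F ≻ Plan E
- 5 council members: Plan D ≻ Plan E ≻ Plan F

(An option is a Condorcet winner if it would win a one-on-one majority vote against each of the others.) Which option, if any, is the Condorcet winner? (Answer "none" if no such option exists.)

Plan D

Head-to-head results (19 council members):
Plan F vs Plan E: Plan E, 13–6.
Plan F vs Plan D: Plan D, 17–2.
Plan E–Plan D: Plan D 10–9.
Plan D wins every pairwise contest, so Plan D is the Condorcet winner.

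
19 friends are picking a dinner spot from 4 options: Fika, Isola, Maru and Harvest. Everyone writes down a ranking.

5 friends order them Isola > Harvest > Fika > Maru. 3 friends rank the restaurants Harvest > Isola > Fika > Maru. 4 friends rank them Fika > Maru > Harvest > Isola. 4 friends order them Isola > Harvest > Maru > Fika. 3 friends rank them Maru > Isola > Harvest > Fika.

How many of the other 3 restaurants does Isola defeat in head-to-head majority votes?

Isola against each rival (19 friends):
Isola vs Fika: Isola is ranked higher on 5+3+4+3 = 15 ballots, Fika on 4. Isola wins 15–4.
Isola–Maru: Isola 12–7.
Isola vs Harvest: Isola, 12–7.
Isola beats Fika, Maru, Harvest — 3 pairwise wins.

3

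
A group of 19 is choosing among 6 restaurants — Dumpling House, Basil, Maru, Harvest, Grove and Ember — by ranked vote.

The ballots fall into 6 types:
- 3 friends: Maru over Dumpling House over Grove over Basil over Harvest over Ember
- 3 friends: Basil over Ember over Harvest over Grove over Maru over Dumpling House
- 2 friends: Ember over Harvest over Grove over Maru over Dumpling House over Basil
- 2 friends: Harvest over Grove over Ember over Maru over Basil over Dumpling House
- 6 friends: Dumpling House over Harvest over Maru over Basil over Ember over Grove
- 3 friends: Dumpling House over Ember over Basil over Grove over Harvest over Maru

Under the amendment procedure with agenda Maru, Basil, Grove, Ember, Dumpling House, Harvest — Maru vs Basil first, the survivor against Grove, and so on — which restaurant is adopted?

Dumpling House

Round 1: Maru vs Basil — 13–6, Maru advances.
Round 2: Maru vs Grove — 9–10, Grove advances.
Round 3: Grove vs Ember — 5–14, Ember advances.
Round 4: Ember vs Dumpling House — 7–12, Dumpling House advances.
Round 5: Dumpling House vs Harvest — 12–7, Dumpling House advances.
Dumpling House survives the agenda.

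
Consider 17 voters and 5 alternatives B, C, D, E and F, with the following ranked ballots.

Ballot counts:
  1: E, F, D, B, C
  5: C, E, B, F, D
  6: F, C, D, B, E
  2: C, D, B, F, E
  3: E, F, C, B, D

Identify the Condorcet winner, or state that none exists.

none

Head-to-head results (17 voters):
B vs C: 1 to 16, C.
B vs D: D wins 9–8.
B vs E: 6+2 = 8 for B, 9 for E — E by 9–8.
B vs F: F, 10–7.
C vs D: 16 to 1, C.
C vs E: 13 to 4, C.
C–F: F 10–7.
D vs E: D preferred on 6+2 = 8 ballots; E wins 9–8.
D vs F: 2 for D, 15 for F — F by 15–2.
E–F: E 9–8.
No alternative is unbeaten: B loses to C; C loses to F; D loses to C; E loses to C; F loses to E. In particular C > E > F > C is a majority cycle — no Condorcet winner exists.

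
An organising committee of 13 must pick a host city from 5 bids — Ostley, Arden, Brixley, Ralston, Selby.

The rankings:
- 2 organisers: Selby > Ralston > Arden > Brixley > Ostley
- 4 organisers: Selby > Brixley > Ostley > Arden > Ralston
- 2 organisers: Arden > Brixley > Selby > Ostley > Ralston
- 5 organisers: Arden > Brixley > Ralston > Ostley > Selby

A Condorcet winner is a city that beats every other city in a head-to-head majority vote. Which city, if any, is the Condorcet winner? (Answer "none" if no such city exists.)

Arden

Pairwise majorities:
Ostley–Arden: Arden 9–4.
Ostley vs Brixley: Brixley wins 13–0.
Ostley–Ralston: Ralston 7–6.
Ostley–Selby: Selby 8–5.
Arden vs Brixley: Arden, 9–4.
Arden–Ralston: Arden 11–2.
Arden vs Selby: Arden, 7–6.
Brixley vs Ralston: Brixley, 11–2.
Brixley vs Selby: Brixley, 7–6.
Ralston vs Selby: Selby, 8–5.
Arden defeats every rival head-to-head and is the Condorcet winner.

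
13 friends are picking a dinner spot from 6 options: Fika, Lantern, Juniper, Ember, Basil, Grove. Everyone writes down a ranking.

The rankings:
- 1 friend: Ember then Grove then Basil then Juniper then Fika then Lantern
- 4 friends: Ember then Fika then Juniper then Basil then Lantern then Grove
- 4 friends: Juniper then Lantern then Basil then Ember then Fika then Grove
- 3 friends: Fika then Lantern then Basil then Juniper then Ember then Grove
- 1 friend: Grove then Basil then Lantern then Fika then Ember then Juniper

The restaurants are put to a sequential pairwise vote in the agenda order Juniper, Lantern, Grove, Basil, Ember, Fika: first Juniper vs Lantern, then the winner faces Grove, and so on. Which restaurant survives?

Round 1: Juniper vs Lantern — 9–4, Juniper advances.
Round 2: Juniper vs Grove — 11–2, Juniper advances.
Round 3: Juniper vs Basil — 8–5, Juniper advances.
Round 4: Juniper vs Ember — 7–6, Juniper advances.
Round 5: Juniper vs Fika — 5–8, Fika advances.
Fika survives the agenda.

Fika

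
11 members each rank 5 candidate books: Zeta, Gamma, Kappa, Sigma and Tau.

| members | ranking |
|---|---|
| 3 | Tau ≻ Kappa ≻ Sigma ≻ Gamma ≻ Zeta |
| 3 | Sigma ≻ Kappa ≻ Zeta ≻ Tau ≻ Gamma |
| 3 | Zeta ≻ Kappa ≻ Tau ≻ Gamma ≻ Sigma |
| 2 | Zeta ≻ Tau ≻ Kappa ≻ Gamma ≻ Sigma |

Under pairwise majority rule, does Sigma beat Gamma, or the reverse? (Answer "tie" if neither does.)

Ballots ranking Sigma above Gamma: 3 + 3 = 6.
Ballots ranking Gamma above Sigma: 11 − 6 = 5.
Sigma wins the head-to-head 6–5.

Sigma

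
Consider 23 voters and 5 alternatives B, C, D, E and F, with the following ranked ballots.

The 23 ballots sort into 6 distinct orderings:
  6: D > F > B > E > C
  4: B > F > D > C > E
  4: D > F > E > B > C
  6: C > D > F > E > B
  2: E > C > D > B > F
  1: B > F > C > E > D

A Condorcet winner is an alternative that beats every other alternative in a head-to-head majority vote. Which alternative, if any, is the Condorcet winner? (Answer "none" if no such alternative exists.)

Pairwise majorities:
B vs C: B is ranked higher on 6+4+4+1 = 15 ballots, C on 8. B wins 15–8.
B vs D: 5 to 18, D.
B vs E: B preferred on 6+4+1 = 11 ballots; E wins 12–11.
B vs F: 7 to 16, F.
C vs D: C is ranked higher on 6+2+1 = 9 ballots, D on 14. D wins 14–9.
C vs E: C is ranked higher on 4+6+1 = 11 ballots, E on 12. E wins 12–11.
C vs F: 8 to 15, F.
D vs E: D is ranked higher on 6+4+4+6 = 20 ballots, E on 3. D wins 20–3.
D vs F: 18 to 5, D.
E vs F: 2 to 21, F.
Only D has no losses; D is the Condorcet winner.

D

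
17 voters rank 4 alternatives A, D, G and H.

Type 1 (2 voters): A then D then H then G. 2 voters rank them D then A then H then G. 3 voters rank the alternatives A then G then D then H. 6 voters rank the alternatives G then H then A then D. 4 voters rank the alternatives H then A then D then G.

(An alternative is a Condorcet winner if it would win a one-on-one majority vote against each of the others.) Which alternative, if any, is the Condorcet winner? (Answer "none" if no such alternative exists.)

Pairwise majorities:
A vs D: 2+3+6+4 = 15 for A, 2 for D — A by 15–2.
A vs G: A wins 11–6.
A vs H: A is ranked higher on 2+2+3 = 7 ballots, H on 10. H wins 10–7.
D–G: G 9–8.
D vs H: 7 to 10, H.
G vs H: 3+6 = 9 for G, 8 for H — G by 9–8.
No alternative is unbeaten: A loses to H; D loses to A; G loses to A; H loses to G. In particular A beats G beats H beats A is a majority cycle — no Condorcet winner exists.

none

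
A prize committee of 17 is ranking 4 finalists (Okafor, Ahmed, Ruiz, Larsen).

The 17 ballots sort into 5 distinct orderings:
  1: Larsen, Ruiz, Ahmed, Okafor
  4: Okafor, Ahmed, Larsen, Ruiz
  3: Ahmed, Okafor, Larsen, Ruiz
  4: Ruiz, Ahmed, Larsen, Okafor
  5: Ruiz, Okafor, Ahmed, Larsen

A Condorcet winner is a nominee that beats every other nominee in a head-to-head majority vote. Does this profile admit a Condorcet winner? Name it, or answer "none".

Ruiz

Head-to-head results (17 jurors):
Okafor vs Ahmed: Okafor, 9–8.
Okafor vs Ruiz: 4+3 = 7 for Okafor, 10 for Ruiz — Ruiz by 10–7.
Okafor vs Larsen: Okafor preferred on 4+3+5 = 12 ballots; Okafor wins 12–5.
Ahmed–Ruiz: Ruiz 10–7.
Ahmed–Larsen: Ahmed 16–1.
Ruiz vs Larsen: Ruiz wins 9–8.
Ruiz beats each of Okafor, Ahmed, Larsen — Ruiz is the Condorcet winner.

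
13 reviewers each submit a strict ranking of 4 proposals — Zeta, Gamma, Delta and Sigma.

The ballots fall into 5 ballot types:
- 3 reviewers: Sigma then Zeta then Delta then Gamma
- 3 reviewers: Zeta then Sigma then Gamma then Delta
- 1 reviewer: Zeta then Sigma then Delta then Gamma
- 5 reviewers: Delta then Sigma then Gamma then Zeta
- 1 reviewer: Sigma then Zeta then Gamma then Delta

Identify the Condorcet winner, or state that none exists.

Sigma

Pairwise majorities:
Zeta–Gamma: Zeta 8–5.
Zeta vs Delta: Zeta wins 8–5.
Zeta vs Sigma: Sigma wins 9–4.
Gamma–Delta: Delta 9–4.
Gamma vs Sigma: Sigma, 13–0.
Delta–Sigma: Sigma 8–5.
Only Sigma has no losses; Sigma is the Condorcet winner.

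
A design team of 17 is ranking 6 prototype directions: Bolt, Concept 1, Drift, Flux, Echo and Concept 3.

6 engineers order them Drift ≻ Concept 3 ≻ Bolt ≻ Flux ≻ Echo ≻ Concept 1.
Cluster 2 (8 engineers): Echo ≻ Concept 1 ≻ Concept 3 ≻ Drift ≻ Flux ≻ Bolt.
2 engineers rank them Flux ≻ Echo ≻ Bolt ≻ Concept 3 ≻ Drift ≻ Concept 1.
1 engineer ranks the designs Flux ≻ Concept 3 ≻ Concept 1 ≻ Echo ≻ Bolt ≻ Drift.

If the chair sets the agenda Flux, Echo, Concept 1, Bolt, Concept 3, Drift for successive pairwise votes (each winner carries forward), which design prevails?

Round 1: Flux vs Echo — 9–8, Flux advances.
Round 2: Flux vs Concept 1 — 9–8, Flux advances.
Round 3: Flux vs Bolt — 11–6, Flux advances.
Round 4: Flux vs Concept 3 — 3–14, Concept 3 advances.
Round 5: Concept 3 vs Drift — 11–6, Concept 3 advances.
Concept 3 survives the agenda.

Concept 3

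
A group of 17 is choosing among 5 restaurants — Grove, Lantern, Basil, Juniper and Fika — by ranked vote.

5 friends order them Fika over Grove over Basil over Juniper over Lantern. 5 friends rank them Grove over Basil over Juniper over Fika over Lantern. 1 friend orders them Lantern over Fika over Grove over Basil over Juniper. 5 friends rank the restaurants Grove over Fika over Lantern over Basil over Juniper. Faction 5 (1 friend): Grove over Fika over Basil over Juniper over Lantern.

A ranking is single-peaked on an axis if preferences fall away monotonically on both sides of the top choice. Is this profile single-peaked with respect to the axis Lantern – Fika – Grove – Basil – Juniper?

yes

Axis positions: Lantern=1, Fika=2, Grove=3, Basil=4, Juniper=5.
Faction 1 (peak Fika at position 2): ranking walks positions 2-3-4-5-1, expanding outward from the peak — single-peaked.
Faction 2 (peak Grove at position 3): ranking walks positions 3-4-5-2-1, expanding outward from the peak — single-peaked.
Faction 3 (peak Lantern at position 1): ranking walks positions 1-2-3-4-5, expanding outward from the peak — single-peaked.
Faction 4 (peak Grove at position 3): ranking walks positions 3-2-1-4-5, expanding outward from the peak — single-peaked.
Faction 5 (peak Grove at position 3): ranking walks positions 3-2-4-5-1, expanding outward from the peak — single-peaked.
Every ranking is single-peaked on this axis.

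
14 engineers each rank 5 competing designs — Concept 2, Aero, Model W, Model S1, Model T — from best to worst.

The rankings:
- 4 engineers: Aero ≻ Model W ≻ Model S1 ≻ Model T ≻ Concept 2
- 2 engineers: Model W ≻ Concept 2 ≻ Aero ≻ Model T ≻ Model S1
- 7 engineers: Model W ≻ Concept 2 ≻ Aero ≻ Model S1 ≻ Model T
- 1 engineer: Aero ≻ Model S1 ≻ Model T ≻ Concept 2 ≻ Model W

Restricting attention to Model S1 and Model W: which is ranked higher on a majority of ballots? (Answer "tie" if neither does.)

Ballots ranking Model S1 above Model W: 1.
Ballots ranking Model W above Model S1: 14 − 1 = 13.
Model W wins the head-to-head 13–1.

Model W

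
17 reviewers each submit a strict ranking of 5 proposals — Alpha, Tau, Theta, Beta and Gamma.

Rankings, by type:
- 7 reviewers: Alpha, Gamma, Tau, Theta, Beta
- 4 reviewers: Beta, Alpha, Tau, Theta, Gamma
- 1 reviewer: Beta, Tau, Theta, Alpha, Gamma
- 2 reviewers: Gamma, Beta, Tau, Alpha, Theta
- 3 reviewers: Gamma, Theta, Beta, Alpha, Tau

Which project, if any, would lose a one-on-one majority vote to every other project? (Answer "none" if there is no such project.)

none

Pairwise majorities:
Alpha vs Tau: 7+4+3 = 14 for Alpha, 3 for Tau — Alpha by 14–3.
Alpha vs Theta: Alpha wins 13–4.
Alpha–Beta: Beta 10–7.
Alpha vs Gamma: Alpha is ranked higher on 7+4+1 = 12 ballots, Gamma on 5. Alpha wins 12–5.
Tau vs Theta: Tau wins 14–3.
Tau–Beta: Beta 10–7.
Tau–Gamma: Gamma 12–5.
Theta vs Beta: 7+3 = 10 for Theta, 7 for Beta — Theta by 10–7.
Theta vs Gamma: Gamma, 12–5.
Beta vs Gamma: Beta is ranked higher on 4+1 = 5 ballots, Gamma on 12. Gamma wins 12–5.
No project is winless: Alpha beats Tau; Tau beats Theta; Theta beats Beta; Beta beats Alpha; Gamma beats Tau. There is no Condorcet loser.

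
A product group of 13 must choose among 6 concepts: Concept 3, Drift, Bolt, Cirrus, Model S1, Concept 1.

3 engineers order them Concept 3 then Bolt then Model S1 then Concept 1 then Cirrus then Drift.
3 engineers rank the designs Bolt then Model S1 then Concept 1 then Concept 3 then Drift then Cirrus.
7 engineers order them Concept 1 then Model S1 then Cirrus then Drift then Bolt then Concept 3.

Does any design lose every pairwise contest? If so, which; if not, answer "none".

Concept 3

Pairwise majorities:
Concept 3–Drift: Drift 7–6.
Concept 3 vs Bolt: Concept 3 is ranked higher on 3 ballots, Bolt on 10. Bolt wins 10–3.
Concept 3 vs Cirrus: Cirrus wins 7–6.
Concept 3 vs Model S1: Model S1 wins 10–3.
Concept 3 vs Concept 1: Concept 1, 10–3.
Drift vs Bolt: Drift, 7–6.
Drift vs Cirrus: Cirrus wins 10–3.
Drift vs Model S1: Drift preferred on 0 ballots; Model S1 wins 13–0.
Drift vs Concept 1: 0 to 13, Concept 1.
Bolt vs Cirrus: Cirrus wins 7–6.
Bolt vs Model S1: Bolt preferred on 3+3 = 6 ballots; Model S1 wins 7–6.
Bolt vs Concept 1: 6 to 7, Concept 1.
Cirrus vs Model S1: Model S1, 13–0.
Cirrus vs Concept 1: Concept 1, 13–0.
Model S1 vs Concept 1: Model S1 preferred on 3+3 = 6 ballots; Concept 1 wins 7–6.
Only Concept 3 has no wins; Concept 3 is the Condorcet loser.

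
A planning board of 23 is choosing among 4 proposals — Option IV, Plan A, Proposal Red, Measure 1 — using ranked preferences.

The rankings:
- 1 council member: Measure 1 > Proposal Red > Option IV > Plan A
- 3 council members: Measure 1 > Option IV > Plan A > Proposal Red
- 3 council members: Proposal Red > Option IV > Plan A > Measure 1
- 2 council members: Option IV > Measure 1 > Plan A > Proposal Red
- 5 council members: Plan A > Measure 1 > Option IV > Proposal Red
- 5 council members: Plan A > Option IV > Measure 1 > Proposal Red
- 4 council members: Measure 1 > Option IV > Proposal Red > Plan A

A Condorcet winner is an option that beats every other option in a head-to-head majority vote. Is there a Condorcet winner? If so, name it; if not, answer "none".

none

Pairwise majorities:
Option IV–Plan A: Option IV 13–10.
Option IV–Proposal Red: Option IV 19–4.
Option IV vs Measure 1: Measure 1 wins 13–10.
Plan A–Proposal Red: Plan A 15–8.
Plan A–Measure 1: Plan A 13–10.
Proposal Red vs Measure 1: Measure 1, 20–3.
Each option drops at least one matchup (Option IV loses to Measure 1; Plan A loses to Option IV; Proposal Red loses to Option IV; Measure 1 loses to Plan A); the cycle Option IV → Plan A → Measure 1 → Option IV rules out a Condorcet winner.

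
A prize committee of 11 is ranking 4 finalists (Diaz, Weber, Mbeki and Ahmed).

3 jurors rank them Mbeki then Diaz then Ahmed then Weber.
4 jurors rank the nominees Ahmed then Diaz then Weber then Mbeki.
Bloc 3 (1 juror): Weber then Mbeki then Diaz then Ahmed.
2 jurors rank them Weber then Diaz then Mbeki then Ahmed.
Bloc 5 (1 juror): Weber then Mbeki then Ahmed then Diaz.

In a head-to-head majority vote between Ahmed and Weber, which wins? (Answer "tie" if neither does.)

Ballots ranking Ahmed above Weber: 3 + 4 = 7.
Ballots ranking Weber above Ahmed: 11 − 7 = 4.
Ahmed wins the head-to-head 7–4.

Ahmed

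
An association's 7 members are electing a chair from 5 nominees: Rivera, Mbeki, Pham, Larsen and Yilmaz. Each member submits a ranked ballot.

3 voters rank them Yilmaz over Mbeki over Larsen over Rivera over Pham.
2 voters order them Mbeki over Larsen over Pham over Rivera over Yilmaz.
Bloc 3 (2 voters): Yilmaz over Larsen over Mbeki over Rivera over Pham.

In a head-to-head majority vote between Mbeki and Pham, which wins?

Ballots ranking Mbeki above Pham: 3 + 2 + 2 = 7.
Ballots ranking Pham above Mbeki: 7 − 7 = 0.
Mbeki wins the head-to-head 7–0.

Mbeki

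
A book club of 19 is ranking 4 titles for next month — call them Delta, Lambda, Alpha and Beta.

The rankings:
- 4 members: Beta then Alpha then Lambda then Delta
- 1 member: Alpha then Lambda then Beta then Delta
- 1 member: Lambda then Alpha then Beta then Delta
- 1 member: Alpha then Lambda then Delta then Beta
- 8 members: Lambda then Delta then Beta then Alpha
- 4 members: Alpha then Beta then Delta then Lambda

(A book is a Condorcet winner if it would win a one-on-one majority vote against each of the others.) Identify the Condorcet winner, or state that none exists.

none

Pairwise majorities:
Delta vs Lambda: 4 to 15, Lambda.
Delta vs Alpha: 8 to 11, Alpha.
Delta vs Beta: 9 to 10, Beta.
Lambda vs Alpha: Lambda is ranked higher on 1+8 = 9 ballots, Alpha on 10. Alpha wins 10–9.
Lambda vs Beta: Lambda is ranked higher on 1+1+1+8 = 11 ballots, Beta on 8. Lambda wins 11–8.
Alpha vs Beta: 1+1+1+4 = 7 for Alpha, 12 for Beta — Beta by 12–7.
No book is unbeaten: Delta loses to Lambda; Lambda loses to Alpha; Alpha loses to Beta; Beta loses to Lambda. In particular Lambda beats Beta beats Alpha beats Lambda is a majority cycle — no Condorcet winner exists.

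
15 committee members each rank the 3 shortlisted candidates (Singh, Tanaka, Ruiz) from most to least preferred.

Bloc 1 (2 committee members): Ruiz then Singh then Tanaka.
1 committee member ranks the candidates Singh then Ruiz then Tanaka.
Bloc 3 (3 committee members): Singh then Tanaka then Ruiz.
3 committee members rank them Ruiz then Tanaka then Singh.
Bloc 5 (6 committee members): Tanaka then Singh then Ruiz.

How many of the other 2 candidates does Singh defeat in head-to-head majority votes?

1

Singh against each rival (15 committee members):
Singh vs Tanaka: 6 to 9, Tanaka.
Singh vs Ruiz: Singh, 10–5.
Singh beats Ruiz; loses to Tanaka — 1 pairwise win.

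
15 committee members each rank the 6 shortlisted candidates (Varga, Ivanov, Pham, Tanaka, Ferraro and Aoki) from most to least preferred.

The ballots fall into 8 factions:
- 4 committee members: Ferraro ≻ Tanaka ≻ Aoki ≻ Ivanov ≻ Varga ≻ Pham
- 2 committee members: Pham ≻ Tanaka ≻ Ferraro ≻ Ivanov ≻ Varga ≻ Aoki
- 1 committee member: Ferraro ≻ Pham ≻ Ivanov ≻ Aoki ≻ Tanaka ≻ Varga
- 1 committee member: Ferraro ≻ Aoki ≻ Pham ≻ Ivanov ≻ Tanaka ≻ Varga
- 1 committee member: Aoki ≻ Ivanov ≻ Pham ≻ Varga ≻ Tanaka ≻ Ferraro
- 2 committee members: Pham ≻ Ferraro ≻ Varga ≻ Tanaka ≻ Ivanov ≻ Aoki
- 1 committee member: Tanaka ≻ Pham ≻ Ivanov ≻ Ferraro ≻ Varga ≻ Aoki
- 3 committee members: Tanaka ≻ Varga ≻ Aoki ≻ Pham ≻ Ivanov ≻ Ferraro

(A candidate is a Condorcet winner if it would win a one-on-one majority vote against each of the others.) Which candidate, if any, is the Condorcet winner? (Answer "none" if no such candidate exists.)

none

Pairwise majorities:
Varga vs Ivanov: Varga is ranked higher on 2+3 = 5 ballots, Ivanov on 10. Ivanov wins 10–5.
Varga vs Pham: Varga preferred on 4+3 = 7 ballots; Pham wins 8–7.
Varga vs Tanaka: 3 to 12, Tanaka.
Varga vs Ferraro: Varga is ranked higher on 1+3 = 4 ballots, Ferraro on 11. Ferraro wins 11–4.
Varga vs Aoki: Varga preferred on 2+2+1+3 = 8 ballots; Varga wins 8–7.
Ivanov vs Pham: 4+1 = 5 for Ivanov, 10 for Pham — Pham by 10–5.
Ivanov vs Tanaka: 3 to 12, Tanaka.
Ivanov vs Ferraro: 5 to 10, Ferraro.
Ivanov vs Aoki: 6 to 9, Aoki.
Pham vs Tanaka: Pham is ranked higher on 2+1+1+1+2 = 7 ballots, Tanaka on 8. Tanaka wins 8–7.
Pham vs Ferraro: 9 to 6, Pham.
Pham vs Aoki: 6 to 9, Aoki.
Tanaka vs Ferraro: Tanaka is ranked higher on 2+1+1+3 = 7 ballots, Ferraro on 8. Ferraro wins 8–7.
Tanaka vs Aoki: Tanaka is ranked higher on 4+2+2+1+3 = 12 ballots, Aoki on 3. Tanaka wins 12–3.
Ferraro vs Aoki: 11 to 4, Ferraro.
No candidate is unbeaten: Varga loses to Ivanov; Ivanov loses to Pham; Pham loses to Tanaka; Tanaka loses to Ferraro; Ferraro loses to Pham; Aoki loses to Varga. In particular Varga > Aoki > Ivanov > Varga is a majority cycle — no Condorcet winner exists.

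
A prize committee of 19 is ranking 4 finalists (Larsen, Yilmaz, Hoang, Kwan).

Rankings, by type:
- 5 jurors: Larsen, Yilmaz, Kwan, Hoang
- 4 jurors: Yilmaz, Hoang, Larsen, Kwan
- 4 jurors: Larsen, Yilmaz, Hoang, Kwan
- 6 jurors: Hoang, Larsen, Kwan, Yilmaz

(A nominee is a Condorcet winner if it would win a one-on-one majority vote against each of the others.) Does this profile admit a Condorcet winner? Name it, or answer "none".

Check each pair by majority over 19 ballots:
Larsen vs Yilmaz: 15 to 4, Larsen.
Larsen vs Hoang: 9 to 10, Hoang.
Larsen vs Kwan: 5+4+4+6 = 19 for Larsen, 0 for Kwan — Larsen by 19–0.
Yilmaz vs Hoang: Yilmaz is ranked higher on 5+4+4 = 13 ballots, Hoang on 6. Yilmaz wins 13–6.
Yilmaz vs Kwan: 13 to 6, Yilmaz.
Hoang vs Kwan: 14 to 5, Hoang.
Every nominee loses at least once (Larsen loses to Hoang; Yilmaz loses to Larsen; Hoang loses to Yilmaz; Kwan loses to Larsen). The majority relation contains the cycle Larsen → Yilmaz → Hoang → Larsen, so there is no Condorcet winner.

none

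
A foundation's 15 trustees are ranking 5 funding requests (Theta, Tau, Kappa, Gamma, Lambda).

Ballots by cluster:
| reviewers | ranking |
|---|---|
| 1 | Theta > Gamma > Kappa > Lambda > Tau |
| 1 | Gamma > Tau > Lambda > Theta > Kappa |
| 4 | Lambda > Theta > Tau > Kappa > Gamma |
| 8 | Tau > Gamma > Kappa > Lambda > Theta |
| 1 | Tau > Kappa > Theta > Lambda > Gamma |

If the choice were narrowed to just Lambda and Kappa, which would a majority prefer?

Kappa

Ballots ranking Lambda above Kappa: 1 + 4 = 5.
Ballots ranking Kappa above Lambda: 15 − 5 = 10.
Kappa wins the head-to-head 10–5.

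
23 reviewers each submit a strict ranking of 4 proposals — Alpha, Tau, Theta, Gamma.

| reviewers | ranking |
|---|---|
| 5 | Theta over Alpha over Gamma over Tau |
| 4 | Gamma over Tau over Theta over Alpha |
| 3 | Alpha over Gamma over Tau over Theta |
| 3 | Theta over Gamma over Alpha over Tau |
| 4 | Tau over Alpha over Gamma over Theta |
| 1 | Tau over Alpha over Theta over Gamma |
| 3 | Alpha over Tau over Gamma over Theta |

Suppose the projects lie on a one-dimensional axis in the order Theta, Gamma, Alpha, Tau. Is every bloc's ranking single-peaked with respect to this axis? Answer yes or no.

no

Axis positions: Theta=1, Gamma=2, Alpha=3, Tau=4.
Bloc 1: ranking walks positions 1-3-2-4; Alpha is ranked above Gamma even though Gamma lies between Alpha and the peak Theta on the axis — preferences dip and rise again. Not single-peaked.
Bloc 2: ranking walks positions 2-4-1-3; Tau is ranked above Alpha even though Alpha lies between Tau and the peak Gamma on the axis — preferences dip and rise again. Not single-peaked.
Bloc 3 (peak Alpha at position 3): ranking walks positions 3-2-4-1, expanding outward from the peak — single-peaked.
Bloc 4 (peak Theta at position 1): ranking walks positions 1-2-3-4, expanding outward from the peak — single-peaked.
Bloc 5 (peak Tau at position 4): ranking walks positions 4-3-2-1, expanding outward from the peak — single-peaked.
Bloc 6: ranking walks positions 4-3-1-2; Theta is ranked above Gamma even though Gamma lies between Theta and the peak Tau on the axis — preferences dip and rise again. Not single-peaked.
Bloc 7 (peak Alpha at position 3): ranking walks positions 3-4-2-1, expanding outward from the peak — single-peaked.
Bloc 1 violates single-peakedness, so the profile is not single-peaked on this axis.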